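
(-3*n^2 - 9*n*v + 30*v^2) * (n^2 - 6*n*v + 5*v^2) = -3*n^4 + 9*n^3*v + 69*n^2*v^2 - 225*n*v^3 + 150*v^4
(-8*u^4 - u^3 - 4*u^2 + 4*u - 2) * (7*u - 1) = -56*u^5 + u^4 - 27*u^3 + 32*u^2 - 18*u + 2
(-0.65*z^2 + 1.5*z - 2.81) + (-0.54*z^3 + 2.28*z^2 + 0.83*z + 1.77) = -0.54*z^3 + 1.63*z^2 + 2.33*z - 1.04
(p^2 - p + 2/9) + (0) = p^2 - p + 2/9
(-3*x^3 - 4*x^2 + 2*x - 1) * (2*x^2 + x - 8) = -6*x^5 - 11*x^4 + 24*x^3 + 32*x^2 - 17*x + 8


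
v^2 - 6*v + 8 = (v - 4)*(v - 2)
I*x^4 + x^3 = x^3*(I*x + 1)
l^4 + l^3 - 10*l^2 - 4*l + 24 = (l - 2)^2*(l + 2)*(l + 3)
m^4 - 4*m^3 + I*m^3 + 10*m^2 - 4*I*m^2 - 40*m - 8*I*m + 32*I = (m - 4)*(m - 2*I)*(m - I)*(m + 4*I)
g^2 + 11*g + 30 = (g + 5)*(g + 6)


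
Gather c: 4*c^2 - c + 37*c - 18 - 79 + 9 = 4*c^2 + 36*c - 88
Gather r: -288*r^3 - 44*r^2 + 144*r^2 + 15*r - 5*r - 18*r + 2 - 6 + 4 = -288*r^3 + 100*r^2 - 8*r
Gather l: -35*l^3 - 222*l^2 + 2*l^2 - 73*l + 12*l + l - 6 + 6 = -35*l^3 - 220*l^2 - 60*l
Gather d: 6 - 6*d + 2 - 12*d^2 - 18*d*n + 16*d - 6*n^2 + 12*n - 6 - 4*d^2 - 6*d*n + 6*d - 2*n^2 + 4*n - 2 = -16*d^2 + d*(16 - 24*n) - 8*n^2 + 16*n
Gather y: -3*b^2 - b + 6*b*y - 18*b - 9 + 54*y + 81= -3*b^2 - 19*b + y*(6*b + 54) + 72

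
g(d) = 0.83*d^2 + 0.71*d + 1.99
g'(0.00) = 0.71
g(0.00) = 1.99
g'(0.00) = 0.71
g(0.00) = 1.99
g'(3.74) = 6.92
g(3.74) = 16.26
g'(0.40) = 1.37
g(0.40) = 2.41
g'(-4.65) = -7.01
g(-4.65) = 16.64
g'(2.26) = 4.46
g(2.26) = 7.83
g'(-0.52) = -0.15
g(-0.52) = 1.85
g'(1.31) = 2.88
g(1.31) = 4.34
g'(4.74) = 8.58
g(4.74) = 24.00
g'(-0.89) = -0.77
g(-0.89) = 2.02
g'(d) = 1.66*d + 0.71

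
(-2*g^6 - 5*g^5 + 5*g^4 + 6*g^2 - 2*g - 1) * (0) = 0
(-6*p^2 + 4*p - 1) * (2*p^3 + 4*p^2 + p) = -12*p^5 - 16*p^4 + 8*p^3 - p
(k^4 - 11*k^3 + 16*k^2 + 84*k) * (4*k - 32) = 4*k^5 - 76*k^4 + 416*k^3 - 176*k^2 - 2688*k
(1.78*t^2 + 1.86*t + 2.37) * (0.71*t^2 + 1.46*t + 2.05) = 1.2638*t^4 + 3.9194*t^3 + 8.0473*t^2 + 7.2732*t + 4.8585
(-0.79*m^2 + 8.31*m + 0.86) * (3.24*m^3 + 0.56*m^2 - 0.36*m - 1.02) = -2.5596*m^5 + 26.482*m^4 + 7.7244*m^3 - 1.7042*m^2 - 8.7858*m - 0.8772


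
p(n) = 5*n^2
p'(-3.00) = -30.00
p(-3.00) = 45.00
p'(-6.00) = -60.00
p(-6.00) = 180.00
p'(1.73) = 17.30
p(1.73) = 14.96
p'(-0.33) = -3.30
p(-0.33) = 0.54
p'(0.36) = 3.60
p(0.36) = 0.65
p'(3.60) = 36.00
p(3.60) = 64.80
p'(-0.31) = -3.10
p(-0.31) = 0.48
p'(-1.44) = -14.40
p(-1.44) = 10.37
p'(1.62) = 16.20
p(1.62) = 13.12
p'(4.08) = 40.80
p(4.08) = 83.23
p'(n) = 10*n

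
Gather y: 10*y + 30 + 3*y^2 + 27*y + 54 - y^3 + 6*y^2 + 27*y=-y^3 + 9*y^2 + 64*y + 84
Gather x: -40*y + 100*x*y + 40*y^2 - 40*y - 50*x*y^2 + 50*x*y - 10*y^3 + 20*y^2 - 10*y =x*(-50*y^2 + 150*y) - 10*y^3 + 60*y^2 - 90*y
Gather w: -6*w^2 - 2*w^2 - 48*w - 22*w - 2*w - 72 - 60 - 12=-8*w^2 - 72*w - 144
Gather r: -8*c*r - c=-8*c*r - c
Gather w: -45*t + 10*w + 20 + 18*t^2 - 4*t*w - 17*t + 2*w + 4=18*t^2 - 62*t + w*(12 - 4*t) + 24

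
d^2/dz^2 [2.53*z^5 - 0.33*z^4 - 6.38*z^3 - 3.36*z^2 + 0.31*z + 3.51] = 50.6*z^3 - 3.96*z^2 - 38.28*z - 6.72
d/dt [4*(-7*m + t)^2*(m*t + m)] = 4*m*(7*m - t)*(7*m - 3*t - 2)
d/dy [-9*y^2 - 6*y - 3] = -18*y - 6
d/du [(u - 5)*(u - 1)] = 2*u - 6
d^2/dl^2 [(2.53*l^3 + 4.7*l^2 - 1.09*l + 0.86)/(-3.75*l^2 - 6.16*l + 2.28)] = (12.5285140000001*l^3 - 100.472436*l^2 - 142.190712*l - 98.219728)/(52.734375*l^6 + 259.875*l^5 + 330.7005*l^4 - 82.263104*l^3 - 201.065904*l^2 + 96.066432*l - 11.852352)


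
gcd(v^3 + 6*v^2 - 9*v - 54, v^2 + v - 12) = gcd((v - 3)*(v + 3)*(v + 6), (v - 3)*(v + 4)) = v - 3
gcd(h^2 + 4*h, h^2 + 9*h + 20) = h + 4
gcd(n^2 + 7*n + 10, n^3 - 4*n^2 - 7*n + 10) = n + 2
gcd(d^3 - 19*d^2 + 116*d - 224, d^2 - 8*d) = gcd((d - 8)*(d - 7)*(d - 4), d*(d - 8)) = d - 8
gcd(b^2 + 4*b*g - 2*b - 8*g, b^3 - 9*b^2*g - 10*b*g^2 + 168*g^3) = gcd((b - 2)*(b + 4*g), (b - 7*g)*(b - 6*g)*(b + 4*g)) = b + 4*g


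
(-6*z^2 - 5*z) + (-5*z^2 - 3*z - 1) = -11*z^2 - 8*z - 1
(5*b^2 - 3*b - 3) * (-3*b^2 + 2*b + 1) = -15*b^4 + 19*b^3 + 8*b^2 - 9*b - 3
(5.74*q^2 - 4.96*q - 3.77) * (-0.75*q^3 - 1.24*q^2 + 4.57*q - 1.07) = -4.305*q^5 - 3.3976*q^4 + 35.2097*q^3 - 24.1342*q^2 - 11.9217*q + 4.0339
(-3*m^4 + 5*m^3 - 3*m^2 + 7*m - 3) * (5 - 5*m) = 15*m^5 - 40*m^4 + 40*m^3 - 50*m^2 + 50*m - 15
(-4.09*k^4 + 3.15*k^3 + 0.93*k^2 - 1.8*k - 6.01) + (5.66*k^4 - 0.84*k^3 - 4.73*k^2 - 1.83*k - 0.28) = 1.57*k^4 + 2.31*k^3 - 3.8*k^2 - 3.63*k - 6.29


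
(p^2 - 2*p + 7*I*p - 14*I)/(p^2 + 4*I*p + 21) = (p - 2)/(p - 3*I)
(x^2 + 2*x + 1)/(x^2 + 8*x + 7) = (x + 1)/(x + 7)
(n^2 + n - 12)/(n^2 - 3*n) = (n + 4)/n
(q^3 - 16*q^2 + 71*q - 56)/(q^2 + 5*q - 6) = (q^2 - 15*q + 56)/(q + 6)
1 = 1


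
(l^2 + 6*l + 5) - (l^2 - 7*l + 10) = 13*l - 5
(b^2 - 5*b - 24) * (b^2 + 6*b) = b^4 + b^3 - 54*b^2 - 144*b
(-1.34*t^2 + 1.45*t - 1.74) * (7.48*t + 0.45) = -10.0232*t^3 + 10.243*t^2 - 12.3627*t - 0.783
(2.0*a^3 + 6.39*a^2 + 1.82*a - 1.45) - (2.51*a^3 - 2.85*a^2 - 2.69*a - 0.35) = -0.51*a^3 + 9.24*a^2 + 4.51*a - 1.1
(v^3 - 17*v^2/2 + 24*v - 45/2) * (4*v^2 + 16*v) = 4*v^5 - 18*v^4 - 40*v^3 + 294*v^2 - 360*v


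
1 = 1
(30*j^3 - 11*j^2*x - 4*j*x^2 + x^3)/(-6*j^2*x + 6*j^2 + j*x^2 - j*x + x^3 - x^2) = (-5*j + x)/(x - 1)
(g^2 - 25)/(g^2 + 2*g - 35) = (g + 5)/(g + 7)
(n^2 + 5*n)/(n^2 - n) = (n + 5)/(n - 1)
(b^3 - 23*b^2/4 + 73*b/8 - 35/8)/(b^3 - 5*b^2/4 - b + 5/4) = (b - 7/2)/(b + 1)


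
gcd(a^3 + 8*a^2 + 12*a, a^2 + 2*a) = a^2 + 2*a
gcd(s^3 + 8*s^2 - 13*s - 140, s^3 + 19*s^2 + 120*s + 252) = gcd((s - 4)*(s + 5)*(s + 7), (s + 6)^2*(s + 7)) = s + 7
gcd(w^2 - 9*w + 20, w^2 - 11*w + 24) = 1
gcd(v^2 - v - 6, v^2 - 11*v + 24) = v - 3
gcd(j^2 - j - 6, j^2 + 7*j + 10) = j + 2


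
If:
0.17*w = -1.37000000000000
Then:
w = -8.06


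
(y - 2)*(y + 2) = y^2 - 4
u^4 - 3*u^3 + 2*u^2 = u^2*(u - 2)*(u - 1)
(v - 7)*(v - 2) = v^2 - 9*v + 14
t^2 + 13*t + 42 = (t + 6)*(t + 7)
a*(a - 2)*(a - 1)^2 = a^4 - 4*a^3 + 5*a^2 - 2*a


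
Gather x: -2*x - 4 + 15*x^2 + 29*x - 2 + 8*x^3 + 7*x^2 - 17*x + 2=8*x^3 + 22*x^2 + 10*x - 4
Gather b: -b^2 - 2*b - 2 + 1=-b^2 - 2*b - 1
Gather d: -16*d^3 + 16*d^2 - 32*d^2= -16*d^3 - 16*d^2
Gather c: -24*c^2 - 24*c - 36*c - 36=-24*c^2 - 60*c - 36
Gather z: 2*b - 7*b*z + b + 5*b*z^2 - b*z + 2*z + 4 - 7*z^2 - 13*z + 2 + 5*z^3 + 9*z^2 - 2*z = 3*b + 5*z^3 + z^2*(5*b + 2) + z*(-8*b - 13) + 6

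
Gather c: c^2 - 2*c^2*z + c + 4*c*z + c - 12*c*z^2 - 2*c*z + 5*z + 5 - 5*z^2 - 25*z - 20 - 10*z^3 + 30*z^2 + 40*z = c^2*(1 - 2*z) + c*(-12*z^2 + 2*z + 2) - 10*z^3 + 25*z^2 + 20*z - 15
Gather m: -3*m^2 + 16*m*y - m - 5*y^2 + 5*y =-3*m^2 + m*(16*y - 1) - 5*y^2 + 5*y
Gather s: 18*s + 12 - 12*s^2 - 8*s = -12*s^2 + 10*s + 12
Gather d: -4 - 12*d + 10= 6 - 12*d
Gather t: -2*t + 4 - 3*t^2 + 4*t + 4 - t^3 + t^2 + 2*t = -t^3 - 2*t^2 + 4*t + 8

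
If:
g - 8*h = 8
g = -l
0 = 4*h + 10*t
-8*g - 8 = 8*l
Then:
No Solution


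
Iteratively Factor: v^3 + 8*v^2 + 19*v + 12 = (v + 1)*(v^2 + 7*v + 12) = (v + 1)*(v + 4)*(v + 3)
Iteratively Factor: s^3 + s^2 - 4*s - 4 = (s - 2)*(s^2 + 3*s + 2) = (s - 2)*(s + 1)*(s + 2)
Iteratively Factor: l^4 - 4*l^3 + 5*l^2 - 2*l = (l - 1)*(l^3 - 3*l^2 + 2*l) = l*(l - 1)*(l^2 - 3*l + 2) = l*(l - 1)^2*(l - 2)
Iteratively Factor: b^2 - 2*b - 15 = (b - 5)*(b + 3)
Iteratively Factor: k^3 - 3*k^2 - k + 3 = (k - 3)*(k^2 - 1) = (k - 3)*(k - 1)*(k + 1)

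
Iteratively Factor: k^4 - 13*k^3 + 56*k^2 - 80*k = (k - 4)*(k^3 - 9*k^2 + 20*k) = (k - 5)*(k - 4)*(k^2 - 4*k) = (k - 5)*(k - 4)^2*(k)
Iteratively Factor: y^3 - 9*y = (y)*(y^2 - 9) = y*(y + 3)*(y - 3)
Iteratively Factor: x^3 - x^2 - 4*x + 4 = (x - 1)*(x^2 - 4) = (x - 1)*(x + 2)*(x - 2)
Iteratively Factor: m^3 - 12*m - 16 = (m + 2)*(m^2 - 2*m - 8) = (m - 4)*(m + 2)*(m + 2)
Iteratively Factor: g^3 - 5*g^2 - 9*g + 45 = (g - 5)*(g^2 - 9) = (g - 5)*(g + 3)*(g - 3)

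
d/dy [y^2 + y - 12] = 2*y + 1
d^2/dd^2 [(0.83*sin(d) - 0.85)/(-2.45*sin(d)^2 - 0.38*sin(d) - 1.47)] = (4.982075*sin(d)^5 - 21.18123*sin(d)^4 - 30.27367*sin(d)^3 + 42.271472*sin(d)^2 + 24.951927*sin(d) - 4.949794)/(2.45*sin(d)^2 + 0.38*sin(d) + 1.47)^3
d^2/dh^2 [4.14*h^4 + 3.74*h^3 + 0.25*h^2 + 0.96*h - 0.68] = 49.68*h^2 + 22.44*h + 0.5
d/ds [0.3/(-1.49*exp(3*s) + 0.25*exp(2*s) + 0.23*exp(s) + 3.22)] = (1.341*exp(2*s) - 0.15*exp(s) - 0.069)*exp(s)/(-1.49*exp(3*s) + 0.25*exp(2*s) + 0.23*exp(s) + 3.22)^2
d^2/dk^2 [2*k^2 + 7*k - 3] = 4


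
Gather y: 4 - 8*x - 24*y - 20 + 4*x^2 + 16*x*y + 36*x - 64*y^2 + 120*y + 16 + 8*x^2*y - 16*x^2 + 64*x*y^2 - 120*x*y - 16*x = -12*x^2 + 12*x + y^2*(64*x - 64) + y*(8*x^2 - 104*x + 96)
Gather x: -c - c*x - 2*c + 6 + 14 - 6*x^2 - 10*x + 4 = -3*c - 6*x^2 + x*(-c - 10) + 24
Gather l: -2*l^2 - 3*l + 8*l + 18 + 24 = -2*l^2 + 5*l + 42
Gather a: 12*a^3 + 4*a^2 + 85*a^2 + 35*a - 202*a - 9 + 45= 12*a^3 + 89*a^2 - 167*a + 36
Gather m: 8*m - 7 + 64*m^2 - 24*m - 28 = 64*m^2 - 16*m - 35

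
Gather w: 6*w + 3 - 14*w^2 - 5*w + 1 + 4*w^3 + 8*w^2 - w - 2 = 4*w^3 - 6*w^2 + 2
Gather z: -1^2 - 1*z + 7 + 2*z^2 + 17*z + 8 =2*z^2 + 16*z + 14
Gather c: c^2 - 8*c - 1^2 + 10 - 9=c^2 - 8*c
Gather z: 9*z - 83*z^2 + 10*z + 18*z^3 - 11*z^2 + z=18*z^3 - 94*z^2 + 20*z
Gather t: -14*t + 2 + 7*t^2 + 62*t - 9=7*t^2 + 48*t - 7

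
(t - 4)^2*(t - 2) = t^3 - 10*t^2 + 32*t - 32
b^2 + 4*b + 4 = (b + 2)^2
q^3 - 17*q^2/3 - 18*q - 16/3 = (q - 8)*(q + 1/3)*(q + 2)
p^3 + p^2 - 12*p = p*(p - 3)*(p + 4)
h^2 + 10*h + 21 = (h + 3)*(h + 7)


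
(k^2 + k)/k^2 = (k + 1)/k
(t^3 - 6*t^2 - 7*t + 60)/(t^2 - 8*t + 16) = (t^2 - 2*t - 15)/(t - 4)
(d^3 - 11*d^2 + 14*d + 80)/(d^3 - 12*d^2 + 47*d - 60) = (d^2 - 6*d - 16)/(d^2 - 7*d + 12)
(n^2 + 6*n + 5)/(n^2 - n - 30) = (n + 1)/(n - 6)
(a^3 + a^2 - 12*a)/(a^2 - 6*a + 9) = a*(a + 4)/(a - 3)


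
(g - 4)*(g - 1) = g^2 - 5*g + 4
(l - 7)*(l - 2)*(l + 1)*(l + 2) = l^4 - 6*l^3 - 11*l^2 + 24*l + 28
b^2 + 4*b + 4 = (b + 2)^2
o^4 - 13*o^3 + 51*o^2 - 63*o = o*(o - 7)*(o - 3)^2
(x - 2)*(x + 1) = x^2 - x - 2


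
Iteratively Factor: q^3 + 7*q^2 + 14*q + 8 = (q + 4)*(q^2 + 3*q + 2) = (q + 2)*(q + 4)*(q + 1)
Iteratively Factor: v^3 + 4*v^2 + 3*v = (v)*(v^2 + 4*v + 3) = v*(v + 3)*(v + 1)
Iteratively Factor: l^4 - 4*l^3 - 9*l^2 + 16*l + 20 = (l + 2)*(l^3 - 6*l^2 + 3*l + 10) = (l - 5)*(l + 2)*(l^2 - l - 2) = (l - 5)*(l + 1)*(l + 2)*(l - 2)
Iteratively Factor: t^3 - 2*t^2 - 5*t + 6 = (t + 2)*(t^2 - 4*t + 3) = (t - 3)*(t + 2)*(t - 1)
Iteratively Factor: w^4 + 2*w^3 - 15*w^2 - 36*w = (w + 3)*(w^3 - w^2 - 12*w) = (w - 4)*(w + 3)*(w^2 + 3*w) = (w - 4)*(w + 3)^2*(w)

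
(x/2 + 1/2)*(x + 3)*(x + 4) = x^3/2 + 4*x^2 + 19*x/2 + 6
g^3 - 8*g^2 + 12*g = g*(g - 6)*(g - 2)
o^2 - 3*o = o*(o - 3)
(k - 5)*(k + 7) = k^2 + 2*k - 35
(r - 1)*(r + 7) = r^2 + 6*r - 7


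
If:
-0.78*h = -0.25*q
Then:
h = 0.320512820512821*q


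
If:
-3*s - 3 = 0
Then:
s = -1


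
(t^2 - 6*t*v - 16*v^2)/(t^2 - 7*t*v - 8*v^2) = (t + 2*v)/(t + v)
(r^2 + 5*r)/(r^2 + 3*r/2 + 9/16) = 16*r*(r + 5)/(16*r^2 + 24*r + 9)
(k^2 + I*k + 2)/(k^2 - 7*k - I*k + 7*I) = (k + 2*I)/(k - 7)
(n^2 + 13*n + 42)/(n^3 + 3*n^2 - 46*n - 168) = (n + 7)/(n^2 - 3*n - 28)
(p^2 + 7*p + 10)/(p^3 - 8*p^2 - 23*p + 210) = (p + 2)/(p^2 - 13*p + 42)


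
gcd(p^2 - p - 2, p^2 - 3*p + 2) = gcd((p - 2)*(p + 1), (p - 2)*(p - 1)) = p - 2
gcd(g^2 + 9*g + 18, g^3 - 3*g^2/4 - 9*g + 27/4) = g + 3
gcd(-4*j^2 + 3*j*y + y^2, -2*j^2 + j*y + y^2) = -j + y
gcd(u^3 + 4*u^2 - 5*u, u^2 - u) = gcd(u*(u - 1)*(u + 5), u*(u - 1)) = u^2 - u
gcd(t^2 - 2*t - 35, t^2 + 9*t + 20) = t + 5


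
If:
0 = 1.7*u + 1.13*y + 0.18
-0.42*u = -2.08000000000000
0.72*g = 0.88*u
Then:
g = 6.05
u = 4.95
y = -7.61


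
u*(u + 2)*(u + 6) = u^3 + 8*u^2 + 12*u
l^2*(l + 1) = l^3 + l^2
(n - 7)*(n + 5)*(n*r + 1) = n^3*r - 2*n^2*r + n^2 - 35*n*r - 2*n - 35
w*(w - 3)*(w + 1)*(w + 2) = w^4 - 7*w^2 - 6*w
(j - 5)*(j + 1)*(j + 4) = j^3 - 21*j - 20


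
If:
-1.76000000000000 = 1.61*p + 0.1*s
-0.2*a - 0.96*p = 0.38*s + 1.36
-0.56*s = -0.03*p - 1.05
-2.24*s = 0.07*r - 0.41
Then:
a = -4.45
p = -1.21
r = -52.08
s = 1.81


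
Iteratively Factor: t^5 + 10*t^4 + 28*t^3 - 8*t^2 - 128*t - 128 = (t + 2)*(t^4 + 8*t^3 + 12*t^2 - 32*t - 64) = (t + 2)^2*(t^3 + 6*t^2 - 32) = (t + 2)^2*(t + 4)*(t^2 + 2*t - 8) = (t + 2)^2*(t + 4)^2*(t - 2)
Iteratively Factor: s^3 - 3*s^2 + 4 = (s - 2)*(s^2 - s - 2) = (s - 2)*(s + 1)*(s - 2)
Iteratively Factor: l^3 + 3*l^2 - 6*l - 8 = (l + 4)*(l^2 - l - 2) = (l - 2)*(l + 4)*(l + 1)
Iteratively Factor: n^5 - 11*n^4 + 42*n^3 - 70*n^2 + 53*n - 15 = (n - 1)*(n^4 - 10*n^3 + 32*n^2 - 38*n + 15) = (n - 1)^2*(n^3 - 9*n^2 + 23*n - 15) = (n - 3)*(n - 1)^2*(n^2 - 6*n + 5) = (n - 5)*(n - 3)*(n - 1)^2*(n - 1)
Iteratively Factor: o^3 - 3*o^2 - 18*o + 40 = (o + 4)*(o^2 - 7*o + 10) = (o - 5)*(o + 4)*(o - 2)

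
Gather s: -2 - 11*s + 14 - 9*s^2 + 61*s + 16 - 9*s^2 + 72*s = -18*s^2 + 122*s + 28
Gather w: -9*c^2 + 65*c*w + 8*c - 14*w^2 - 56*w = -9*c^2 + 8*c - 14*w^2 + w*(65*c - 56)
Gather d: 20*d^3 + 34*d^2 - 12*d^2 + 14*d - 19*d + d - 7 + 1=20*d^3 + 22*d^2 - 4*d - 6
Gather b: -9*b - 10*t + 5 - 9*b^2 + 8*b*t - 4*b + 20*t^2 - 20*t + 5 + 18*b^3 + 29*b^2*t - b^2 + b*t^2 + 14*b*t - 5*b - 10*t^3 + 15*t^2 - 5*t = 18*b^3 + b^2*(29*t - 10) + b*(t^2 + 22*t - 18) - 10*t^3 + 35*t^2 - 35*t + 10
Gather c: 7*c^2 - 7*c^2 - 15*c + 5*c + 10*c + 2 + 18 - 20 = 0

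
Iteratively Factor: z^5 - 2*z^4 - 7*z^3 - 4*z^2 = (z + 1)*(z^4 - 3*z^3 - 4*z^2) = (z + 1)^2*(z^3 - 4*z^2) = (z - 4)*(z + 1)^2*(z^2) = z*(z - 4)*(z + 1)^2*(z)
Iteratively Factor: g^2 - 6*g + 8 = (g - 2)*(g - 4)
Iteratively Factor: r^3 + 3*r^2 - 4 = (r + 2)*(r^2 + r - 2) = (r + 2)^2*(r - 1)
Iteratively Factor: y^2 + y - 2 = (y - 1)*(y + 2)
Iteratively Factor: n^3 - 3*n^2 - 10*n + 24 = (n + 3)*(n^2 - 6*n + 8) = (n - 4)*(n + 3)*(n - 2)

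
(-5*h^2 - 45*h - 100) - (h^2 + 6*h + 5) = -6*h^2 - 51*h - 105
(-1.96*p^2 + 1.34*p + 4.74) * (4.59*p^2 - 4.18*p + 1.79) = -8.9964*p^4 + 14.3434*p^3 + 12.647*p^2 - 17.4146*p + 8.4846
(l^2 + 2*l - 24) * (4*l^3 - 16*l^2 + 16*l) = 4*l^5 - 8*l^4 - 112*l^3 + 416*l^2 - 384*l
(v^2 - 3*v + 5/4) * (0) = 0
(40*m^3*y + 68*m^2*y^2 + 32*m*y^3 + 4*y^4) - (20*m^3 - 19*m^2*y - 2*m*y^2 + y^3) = 40*m^3*y - 20*m^3 + 68*m^2*y^2 + 19*m^2*y + 32*m*y^3 + 2*m*y^2 + 4*y^4 - y^3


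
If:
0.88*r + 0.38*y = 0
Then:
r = -0.431818181818182*y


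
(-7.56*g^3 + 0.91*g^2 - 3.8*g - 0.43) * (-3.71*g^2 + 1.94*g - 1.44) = 28.0476*g^5 - 18.0425*g^4 + 26.7498*g^3 - 7.0871*g^2 + 4.6378*g + 0.6192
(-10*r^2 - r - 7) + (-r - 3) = -10*r^2 - 2*r - 10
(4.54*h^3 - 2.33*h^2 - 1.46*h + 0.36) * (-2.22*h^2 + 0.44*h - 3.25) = -10.0788*h^5 + 7.1702*h^4 - 12.539*h^3 + 6.1309*h^2 + 4.9034*h - 1.17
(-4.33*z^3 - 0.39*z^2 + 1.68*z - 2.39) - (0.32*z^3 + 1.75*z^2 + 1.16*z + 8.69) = -4.65*z^3 - 2.14*z^2 + 0.52*z - 11.08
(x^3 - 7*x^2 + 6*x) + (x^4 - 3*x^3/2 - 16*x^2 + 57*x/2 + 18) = x^4 - x^3/2 - 23*x^2 + 69*x/2 + 18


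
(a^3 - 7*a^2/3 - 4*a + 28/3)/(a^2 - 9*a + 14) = (3*a^2 - a - 14)/(3*(a - 7))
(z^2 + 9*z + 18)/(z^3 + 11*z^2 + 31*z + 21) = (z + 6)/(z^2 + 8*z + 7)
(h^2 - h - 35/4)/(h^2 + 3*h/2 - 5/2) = (h - 7/2)/(h - 1)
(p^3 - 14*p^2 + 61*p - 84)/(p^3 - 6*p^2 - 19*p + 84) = (p - 4)/(p + 4)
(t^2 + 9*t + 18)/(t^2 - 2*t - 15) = (t + 6)/(t - 5)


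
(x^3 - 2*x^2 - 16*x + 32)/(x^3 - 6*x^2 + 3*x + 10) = (x^2 - 16)/(x^2 - 4*x - 5)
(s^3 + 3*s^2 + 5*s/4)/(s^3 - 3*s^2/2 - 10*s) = (s + 1/2)/(s - 4)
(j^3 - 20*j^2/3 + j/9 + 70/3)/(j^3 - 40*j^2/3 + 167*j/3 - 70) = (j + 5/3)/(j - 5)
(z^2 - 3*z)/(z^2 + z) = (z - 3)/(z + 1)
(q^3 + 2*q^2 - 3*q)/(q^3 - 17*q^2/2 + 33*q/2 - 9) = 2*q*(q + 3)/(2*q^2 - 15*q + 18)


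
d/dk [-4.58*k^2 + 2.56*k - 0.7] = 2.56 - 9.16*k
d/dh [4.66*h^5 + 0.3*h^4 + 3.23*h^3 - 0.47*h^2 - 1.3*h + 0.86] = 23.3*h^4 + 1.2*h^3 + 9.69*h^2 - 0.94*h - 1.3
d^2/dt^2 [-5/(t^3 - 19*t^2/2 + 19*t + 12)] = 20*((6*t - 19)*(2*t^3 - 19*t^2 + 38*t + 24) - 4*(3*t^2 - 19*t + 19)^2)/(2*t^3 - 19*t^2 + 38*t + 24)^3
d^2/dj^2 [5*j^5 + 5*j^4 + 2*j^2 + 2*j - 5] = 100*j^3 + 60*j^2 + 4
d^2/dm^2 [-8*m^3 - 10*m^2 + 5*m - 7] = -48*m - 20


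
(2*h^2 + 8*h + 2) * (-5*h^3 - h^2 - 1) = -10*h^5 - 42*h^4 - 18*h^3 - 4*h^2 - 8*h - 2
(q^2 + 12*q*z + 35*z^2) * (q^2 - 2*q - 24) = q^4 + 12*q^3*z - 2*q^3 + 35*q^2*z^2 - 24*q^2*z - 24*q^2 - 70*q*z^2 - 288*q*z - 840*z^2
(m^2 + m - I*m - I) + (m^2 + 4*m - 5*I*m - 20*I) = 2*m^2 + 5*m - 6*I*m - 21*I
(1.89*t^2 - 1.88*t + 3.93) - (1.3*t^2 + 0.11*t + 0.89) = 0.59*t^2 - 1.99*t + 3.04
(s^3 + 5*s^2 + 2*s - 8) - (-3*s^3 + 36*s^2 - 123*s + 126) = 4*s^3 - 31*s^2 + 125*s - 134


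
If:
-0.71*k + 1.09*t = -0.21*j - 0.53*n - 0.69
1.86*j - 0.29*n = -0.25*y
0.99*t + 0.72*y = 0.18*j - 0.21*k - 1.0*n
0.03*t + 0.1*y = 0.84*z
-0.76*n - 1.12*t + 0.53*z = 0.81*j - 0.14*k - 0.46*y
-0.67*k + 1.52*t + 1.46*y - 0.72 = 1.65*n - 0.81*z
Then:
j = -0.07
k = 1.32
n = -0.67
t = 0.57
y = -0.25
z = -0.01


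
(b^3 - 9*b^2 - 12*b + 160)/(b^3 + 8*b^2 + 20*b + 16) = (b^2 - 13*b + 40)/(b^2 + 4*b + 4)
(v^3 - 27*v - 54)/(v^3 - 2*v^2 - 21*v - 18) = (v + 3)/(v + 1)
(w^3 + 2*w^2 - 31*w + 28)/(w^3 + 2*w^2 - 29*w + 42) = (w^2 - 5*w + 4)/(w^2 - 5*w + 6)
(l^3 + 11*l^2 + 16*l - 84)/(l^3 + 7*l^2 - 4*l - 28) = (l + 6)/(l + 2)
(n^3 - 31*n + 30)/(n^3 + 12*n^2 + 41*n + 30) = (n^2 - 6*n + 5)/(n^2 + 6*n + 5)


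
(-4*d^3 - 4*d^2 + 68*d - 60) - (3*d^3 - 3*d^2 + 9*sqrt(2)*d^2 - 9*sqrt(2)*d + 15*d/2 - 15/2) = -7*d^3 - 9*sqrt(2)*d^2 - d^2 + 9*sqrt(2)*d + 121*d/2 - 105/2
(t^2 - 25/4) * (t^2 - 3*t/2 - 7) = t^4 - 3*t^3/2 - 53*t^2/4 + 75*t/8 + 175/4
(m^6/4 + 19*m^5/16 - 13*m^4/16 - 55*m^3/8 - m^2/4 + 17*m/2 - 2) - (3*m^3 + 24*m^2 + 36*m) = m^6/4 + 19*m^5/16 - 13*m^4/16 - 79*m^3/8 - 97*m^2/4 - 55*m/2 - 2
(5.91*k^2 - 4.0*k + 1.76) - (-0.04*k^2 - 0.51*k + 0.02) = 5.95*k^2 - 3.49*k + 1.74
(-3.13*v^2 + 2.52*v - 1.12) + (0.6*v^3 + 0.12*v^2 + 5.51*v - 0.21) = 0.6*v^3 - 3.01*v^2 + 8.03*v - 1.33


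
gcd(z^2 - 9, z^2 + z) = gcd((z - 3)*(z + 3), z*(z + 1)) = 1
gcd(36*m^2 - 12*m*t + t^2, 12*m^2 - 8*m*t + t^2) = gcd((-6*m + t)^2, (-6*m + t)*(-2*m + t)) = -6*m + t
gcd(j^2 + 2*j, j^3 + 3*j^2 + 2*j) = j^2 + 2*j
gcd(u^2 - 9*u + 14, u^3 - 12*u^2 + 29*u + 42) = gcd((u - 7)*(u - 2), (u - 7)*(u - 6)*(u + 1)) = u - 7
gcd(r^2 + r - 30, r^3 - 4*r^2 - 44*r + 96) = r + 6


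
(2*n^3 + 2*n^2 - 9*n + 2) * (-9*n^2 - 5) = -18*n^5 - 18*n^4 + 71*n^3 - 28*n^2 + 45*n - 10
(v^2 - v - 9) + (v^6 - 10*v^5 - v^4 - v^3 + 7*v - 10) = v^6 - 10*v^5 - v^4 - v^3 + v^2 + 6*v - 19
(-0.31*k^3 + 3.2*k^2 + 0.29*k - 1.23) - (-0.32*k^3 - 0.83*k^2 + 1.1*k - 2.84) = 0.01*k^3 + 4.03*k^2 - 0.81*k + 1.61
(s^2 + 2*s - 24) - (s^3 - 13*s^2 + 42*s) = -s^3 + 14*s^2 - 40*s - 24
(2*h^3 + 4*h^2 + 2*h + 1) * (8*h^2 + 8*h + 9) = 16*h^5 + 48*h^4 + 66*h^3 + 60*h^2 + 26*h + 9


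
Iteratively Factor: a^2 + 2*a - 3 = (a + 3)*(a - 1)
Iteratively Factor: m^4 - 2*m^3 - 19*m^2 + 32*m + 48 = (m - 4)*(m^3 + 2*m^2 - 11*m - 12) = (m - 4)*(m + 4)*(m^2 - 2*m - 3) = (m - 4)*(m - 3)*(m + 4)*(m + 1)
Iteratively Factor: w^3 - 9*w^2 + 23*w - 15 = (w - 1)*(w^2 - 8*w + 15) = (w - 3)*(w - 1)*(w - 5)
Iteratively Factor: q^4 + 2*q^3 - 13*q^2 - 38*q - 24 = (q + 3)*(q^3 - q^2 - 10*q - 8) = (q + 2)*(q + 3)*(q^2 - 3*q - 4) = (q - 4)*(q + 2)*(q + 3)*(q + 1)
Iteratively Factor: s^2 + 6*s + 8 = (s + 2)*(s + 4)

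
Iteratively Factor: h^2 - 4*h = (h)*(h - 4)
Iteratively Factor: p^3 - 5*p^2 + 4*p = (p - 1)*(p^2 - 4*p) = p*(p - 1)*(p - 4)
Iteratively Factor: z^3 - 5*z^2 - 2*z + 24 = (z - 3)*(z^2 - 2*z - 8) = (z - 4)*(z - 3)*(z + 2)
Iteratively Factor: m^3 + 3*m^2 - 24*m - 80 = (m + 4)*(m^2 - m - 20) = (m + 4)^2*(m - 5)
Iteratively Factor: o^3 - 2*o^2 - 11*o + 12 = (o + 3)*(o^2 - 5*o + 4) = (o - 1)*(o + 3)*(o - 4)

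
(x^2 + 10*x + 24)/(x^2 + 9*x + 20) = (x + 6)/(x + 5)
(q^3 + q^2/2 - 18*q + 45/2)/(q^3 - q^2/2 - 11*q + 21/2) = (2*q^2 + 7*q - 15)/(2*q^2 + 5*q - 7)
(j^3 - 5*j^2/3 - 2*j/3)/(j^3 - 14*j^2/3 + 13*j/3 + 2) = j/(j - 3)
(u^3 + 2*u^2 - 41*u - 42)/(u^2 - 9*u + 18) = (u^2 + 8*u + 7)/(u - 3)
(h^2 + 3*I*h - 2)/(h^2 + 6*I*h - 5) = (h + 2*I)/(h + 5*I)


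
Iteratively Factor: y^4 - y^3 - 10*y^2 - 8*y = (y + 2)*(y^3 - 3*y^2 - 4*y) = (y + 1)*(y + 2)*(y^2 - 4*y) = y*(y + 1)*(y + 2)*(y - 4)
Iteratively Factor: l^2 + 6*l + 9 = (l + 3)*(l + 3)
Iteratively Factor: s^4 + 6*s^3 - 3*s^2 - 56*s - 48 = (s + 4)*(s^3 + 2*s^2 - 11*s - 12) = (s + 4)^2*(s^2 - 2*s - 3) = (s + 1)*(s + 4)^2*(s - 3)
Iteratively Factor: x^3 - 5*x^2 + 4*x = (x)*(x^2 - 5*x + 4) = x*(x - 1)*(x - 4)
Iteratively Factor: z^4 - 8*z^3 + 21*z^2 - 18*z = (z)*(z^3 - 8*z^2 + 21*z - 18) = z*(z - 2)*(z^2 - 6*z + 9) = z*(z - 3)*(z - 2)*(z - 3)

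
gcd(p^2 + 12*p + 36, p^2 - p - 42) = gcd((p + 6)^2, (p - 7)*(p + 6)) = p + 6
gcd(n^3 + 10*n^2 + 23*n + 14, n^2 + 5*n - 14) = n + 7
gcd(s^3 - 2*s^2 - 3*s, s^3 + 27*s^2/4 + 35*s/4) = s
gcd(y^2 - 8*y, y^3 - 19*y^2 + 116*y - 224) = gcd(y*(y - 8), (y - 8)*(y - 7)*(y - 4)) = y - 8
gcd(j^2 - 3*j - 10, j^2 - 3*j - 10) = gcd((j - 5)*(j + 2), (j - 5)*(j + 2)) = j^2 - 3*j - 10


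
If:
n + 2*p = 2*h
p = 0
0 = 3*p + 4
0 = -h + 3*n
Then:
No Solution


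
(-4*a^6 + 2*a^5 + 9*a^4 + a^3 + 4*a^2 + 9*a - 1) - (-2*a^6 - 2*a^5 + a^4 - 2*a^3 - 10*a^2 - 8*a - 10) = -2*a^6 + 4*a^5 + 8*a^4 + 3*a^3 + 14*a^2 + 17*a + 9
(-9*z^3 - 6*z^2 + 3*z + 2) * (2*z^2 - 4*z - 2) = -18*z^5 + 24*z^4 + 48*z^3 + 4*z^2 - 14*z - 4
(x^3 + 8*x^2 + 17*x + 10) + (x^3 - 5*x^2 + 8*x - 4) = 2*x^3 + 3*x^2 + 25*x + 6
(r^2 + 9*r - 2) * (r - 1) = r^3 + 8*r^2 - 11*r + 2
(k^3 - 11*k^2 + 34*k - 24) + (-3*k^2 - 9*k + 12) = k^3 - 14*k^2 + 25*k - 12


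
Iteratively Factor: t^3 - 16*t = (t - 4)*(t^2 + 4*t) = t*(t - 4)*(t + 4)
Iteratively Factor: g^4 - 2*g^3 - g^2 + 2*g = (g + 1)*(g^3 - 3*g^2 + 2*g) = (g - 2)*(g + 1)*(g^2 - g) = (g - 2)*(g - 1)*(g + 1)*(g)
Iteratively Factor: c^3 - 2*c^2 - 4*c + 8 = (c + 2)*(c^2 - 4*c + 4) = (c - 2)*(c + 2)*(c - 2)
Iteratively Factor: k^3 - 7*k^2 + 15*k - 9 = (k - 1)*(k^2 - 6*k + 9) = (k - 3)*(k - 1)*(k - 3)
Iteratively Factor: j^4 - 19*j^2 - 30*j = (j)*(j^3 - 19*j - 30) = j*(j - 5)*(j^2 + 5*j + 6) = j*(j - 5)*(j + 3)*(j + 2)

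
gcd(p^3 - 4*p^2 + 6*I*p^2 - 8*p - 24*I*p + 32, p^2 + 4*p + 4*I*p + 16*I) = p + 4*I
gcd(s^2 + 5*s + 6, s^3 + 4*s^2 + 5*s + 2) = s + 2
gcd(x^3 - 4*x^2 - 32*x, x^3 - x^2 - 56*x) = x^2 - 8*x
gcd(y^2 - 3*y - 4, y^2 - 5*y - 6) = y + 1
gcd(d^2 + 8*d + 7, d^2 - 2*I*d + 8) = 1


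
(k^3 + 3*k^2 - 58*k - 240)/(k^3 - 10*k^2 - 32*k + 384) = (k + 5)/(k - 8)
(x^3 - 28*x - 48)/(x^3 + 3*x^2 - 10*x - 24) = (x - 6)/(x - 3)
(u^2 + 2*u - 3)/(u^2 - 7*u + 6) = (u + 3)/(u - 6)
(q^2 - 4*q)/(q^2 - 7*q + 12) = q/(q - 3)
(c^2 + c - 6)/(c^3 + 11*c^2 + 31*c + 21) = (c - 2)/(c^2 + 8*c + 7)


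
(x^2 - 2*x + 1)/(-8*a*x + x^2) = (-x^2 + 2*x - 1)/(x*(8*a - x))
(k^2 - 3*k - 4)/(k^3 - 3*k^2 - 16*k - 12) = (k - 4)/(k^2 - 4*k - 12)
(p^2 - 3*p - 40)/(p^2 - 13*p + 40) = (p + 5)/(p - 5)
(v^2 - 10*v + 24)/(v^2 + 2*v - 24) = (v - 6)/(v + 6)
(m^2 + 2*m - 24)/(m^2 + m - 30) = (m - 4)/(m - 5)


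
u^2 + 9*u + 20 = (u + 4)*(u + 5)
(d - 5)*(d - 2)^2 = d^3 - 9*d^2 + 24*d - 20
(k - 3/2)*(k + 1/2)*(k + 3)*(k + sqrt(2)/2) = k^4 + sqrt(2)*k^3/2 + 2*k^3 - 15*k^2/4 + sqrt(2)*k^2 - 15*sqrt(2)*k/8 - 9*k/4 - 9*sqrt(2)/8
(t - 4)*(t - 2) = t^2 - 6*t + 8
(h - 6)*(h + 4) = h^2 - 2*h - 24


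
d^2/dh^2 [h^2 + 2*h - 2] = 2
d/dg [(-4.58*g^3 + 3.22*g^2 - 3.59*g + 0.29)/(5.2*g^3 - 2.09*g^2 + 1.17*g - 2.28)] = (-7.1718*g^4 + 26.6188*g^3 + 23.0675*g^2 - 13.471*g + 7.8459)/(27.04*g^6 - 21.736*g^5 + 16.5361*g^4 - 28.6026*g^3 + 10.8993*g^2 - 5.3352*g + 5.1984)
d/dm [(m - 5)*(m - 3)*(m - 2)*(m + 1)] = 4*m^3 - 27*m^2 + 42*m + 1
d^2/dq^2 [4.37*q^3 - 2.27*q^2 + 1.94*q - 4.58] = 26.22*q - 4.54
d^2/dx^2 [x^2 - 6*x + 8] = 2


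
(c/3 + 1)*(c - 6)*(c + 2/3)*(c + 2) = c^4/3 - c^3/9 - 74*c^2/9 - 52*c/3 - 8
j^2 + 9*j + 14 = (j + 2)*(j + 7)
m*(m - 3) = m^2 - 3*m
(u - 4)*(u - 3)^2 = u^3 - 10*u^2 + 33*u - 36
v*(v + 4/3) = v^2 + 4*v/3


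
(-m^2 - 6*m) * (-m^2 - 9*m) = m^4 + 15*m^3 + 54*m^2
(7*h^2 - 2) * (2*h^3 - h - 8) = 14*h^5 - 11*h^3 - 56*h^2 + 2*h + 16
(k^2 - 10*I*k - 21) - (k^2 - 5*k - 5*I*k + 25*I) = 5*k - 5*I*k - 21 - 25*I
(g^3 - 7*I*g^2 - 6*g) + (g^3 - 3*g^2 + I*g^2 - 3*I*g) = 2*g^3 - 3*g^2 - 6*I*g^2 - 6*g - 3*I*g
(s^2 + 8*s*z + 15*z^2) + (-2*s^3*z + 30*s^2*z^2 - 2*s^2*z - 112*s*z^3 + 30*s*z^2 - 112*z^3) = -2*s^3*z + 30*s^2*z^2 - 2*s^2*z + s^2 - 112*s*z^3 + 30*s*z^2 + 8*s*z - 112*z^3 + 15*z^2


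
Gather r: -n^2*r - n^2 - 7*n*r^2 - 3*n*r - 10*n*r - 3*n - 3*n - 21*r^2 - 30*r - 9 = -n^2 - 6*n + r^2*(-7*n - 21) + r*(-n^2 - 13*n - 30) - 9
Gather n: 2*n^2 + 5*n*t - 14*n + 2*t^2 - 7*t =2*n^2 + n*(5*t - 14) + 2*t^2 - 7*t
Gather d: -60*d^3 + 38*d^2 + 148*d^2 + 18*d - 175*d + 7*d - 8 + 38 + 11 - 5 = -60*d^3 + 186*d^2 - 150*d + 36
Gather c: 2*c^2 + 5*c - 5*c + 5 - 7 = 2*c^2 - 2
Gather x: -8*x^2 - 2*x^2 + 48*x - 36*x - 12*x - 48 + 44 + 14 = 10 - 10*x^2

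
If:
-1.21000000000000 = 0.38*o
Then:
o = -3.18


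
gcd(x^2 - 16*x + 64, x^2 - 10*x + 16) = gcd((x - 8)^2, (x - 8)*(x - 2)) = x - 8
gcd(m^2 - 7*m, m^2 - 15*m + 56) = m - 7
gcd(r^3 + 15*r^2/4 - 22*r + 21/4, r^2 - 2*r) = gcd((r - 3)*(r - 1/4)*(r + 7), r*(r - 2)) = 1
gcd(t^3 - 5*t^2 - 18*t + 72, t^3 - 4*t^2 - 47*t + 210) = t - 6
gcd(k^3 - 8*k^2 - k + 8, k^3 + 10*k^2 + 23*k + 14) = k + 1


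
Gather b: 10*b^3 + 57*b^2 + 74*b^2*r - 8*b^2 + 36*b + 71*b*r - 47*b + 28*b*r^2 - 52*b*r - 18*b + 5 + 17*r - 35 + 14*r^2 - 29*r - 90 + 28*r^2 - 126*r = 10*b^3 + b^2*(74*r + 49) + b*(28*r^2 + 19*r - 29) + 42*r^2 - 138*r - 120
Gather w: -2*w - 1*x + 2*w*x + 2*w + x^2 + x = 2*w*x + x^2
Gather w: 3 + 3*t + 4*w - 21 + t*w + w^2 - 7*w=3*t + w^2 + w*(t - 3) - 18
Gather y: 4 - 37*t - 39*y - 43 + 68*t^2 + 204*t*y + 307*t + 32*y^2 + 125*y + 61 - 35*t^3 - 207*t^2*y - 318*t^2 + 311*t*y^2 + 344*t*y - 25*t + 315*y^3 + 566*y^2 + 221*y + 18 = -35*t^3 - 250*t^2 + 245*t + 315*y^3 + y^2*(311*t + 598) + y*(-207*t^2 + 548*t + 307) + 40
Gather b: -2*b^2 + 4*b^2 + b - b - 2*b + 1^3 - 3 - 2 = 2*b^2 - 2*b - 4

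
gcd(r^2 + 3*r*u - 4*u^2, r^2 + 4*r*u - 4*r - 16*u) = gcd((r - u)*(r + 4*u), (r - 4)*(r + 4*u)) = r + 4*u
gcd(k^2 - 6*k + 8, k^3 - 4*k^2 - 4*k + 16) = k^2 - 6*k + 8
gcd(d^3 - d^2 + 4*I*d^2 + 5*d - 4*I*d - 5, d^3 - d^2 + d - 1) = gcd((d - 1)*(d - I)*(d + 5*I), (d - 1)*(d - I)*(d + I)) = d^2 + d*(-1 - I) + I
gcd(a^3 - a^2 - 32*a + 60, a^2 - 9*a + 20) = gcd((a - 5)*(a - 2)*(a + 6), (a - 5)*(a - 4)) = a - 5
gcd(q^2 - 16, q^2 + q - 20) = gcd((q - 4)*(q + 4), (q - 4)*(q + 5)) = q - 4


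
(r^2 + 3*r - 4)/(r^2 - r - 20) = (r - 1)/(r - 5)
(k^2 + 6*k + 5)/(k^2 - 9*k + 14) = (k^2 + 6*k + 5)/(k^2 - 9*k + 14)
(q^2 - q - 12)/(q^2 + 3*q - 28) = (q + 3)/(q + 7)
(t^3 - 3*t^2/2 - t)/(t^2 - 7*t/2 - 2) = t*(t - 2)/(t - 4)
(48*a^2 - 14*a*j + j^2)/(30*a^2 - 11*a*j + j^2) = (8*a - j)/(5*a - j)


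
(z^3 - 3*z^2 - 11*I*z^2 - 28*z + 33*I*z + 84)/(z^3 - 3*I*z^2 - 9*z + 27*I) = (z^2 - 11*I*z - 28)/(z^2 + 3*z*(1 - I) - 9*I)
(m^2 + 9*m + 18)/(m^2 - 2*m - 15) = (m + 6)/(m - 5)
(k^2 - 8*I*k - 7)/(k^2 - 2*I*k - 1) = (k - 7*I)/(k - I)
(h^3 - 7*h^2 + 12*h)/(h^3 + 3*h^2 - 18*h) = (h - 4)/(h + 6)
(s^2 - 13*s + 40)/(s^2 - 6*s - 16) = (s - 5)/(s + 2)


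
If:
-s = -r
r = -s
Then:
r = 0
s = 0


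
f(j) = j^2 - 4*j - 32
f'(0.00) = -4.00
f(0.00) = -32.00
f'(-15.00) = -34.00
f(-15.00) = 253.00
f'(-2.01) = -8.02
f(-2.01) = -19.92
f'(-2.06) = -8.12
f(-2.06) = -19.52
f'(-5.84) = -15.68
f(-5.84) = 25.47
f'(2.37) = 0.74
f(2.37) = -35.86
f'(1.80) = -0.40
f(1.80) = -35.96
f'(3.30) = 2.60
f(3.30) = -34.31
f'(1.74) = -0.52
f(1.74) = -35.93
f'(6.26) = 8.52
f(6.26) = -17.85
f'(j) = 2*j - 4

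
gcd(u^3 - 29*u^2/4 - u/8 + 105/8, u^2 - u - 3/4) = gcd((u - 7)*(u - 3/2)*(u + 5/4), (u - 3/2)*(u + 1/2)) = u - 3/2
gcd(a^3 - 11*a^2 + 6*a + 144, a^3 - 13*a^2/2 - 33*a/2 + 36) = a^2 - 5*a - 24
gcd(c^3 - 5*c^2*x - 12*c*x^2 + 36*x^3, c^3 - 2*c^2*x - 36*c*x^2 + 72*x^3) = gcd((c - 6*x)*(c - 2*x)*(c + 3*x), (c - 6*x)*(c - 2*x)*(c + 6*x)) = c^2 - 8*c*x + 12*x^2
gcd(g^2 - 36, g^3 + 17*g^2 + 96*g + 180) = g + 6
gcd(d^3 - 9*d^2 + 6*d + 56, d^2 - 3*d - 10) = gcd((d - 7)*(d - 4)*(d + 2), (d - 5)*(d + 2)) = d + 2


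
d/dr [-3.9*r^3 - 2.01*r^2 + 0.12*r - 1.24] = -11.7*r^2 - 4.02*r + 0.12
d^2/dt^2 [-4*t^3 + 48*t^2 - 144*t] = 96 - 24*t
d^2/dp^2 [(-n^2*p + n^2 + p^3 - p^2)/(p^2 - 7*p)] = 2*(-n^2*p^3 + 3*n^2*p^2 - 21*n^2*p + 49*n^2 + 42*p^3)/(p^3*(p^3 - 21*p^2 + 147*p - 343))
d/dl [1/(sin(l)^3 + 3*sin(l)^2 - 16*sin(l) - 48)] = (-3*sin(l)^2 - 6*sin(l) + 16)*cos(l)/(sin(l)^3 + 3*sin(l)^2 - 16*sin(l) - 48)^2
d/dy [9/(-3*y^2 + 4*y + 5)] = 18*(3*y - 2)/(-3*y^2 + 4*y + 5)^2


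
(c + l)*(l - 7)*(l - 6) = c*l^2 - 13*c*l + 42*c + l^3 - 13*l^2 + 42*l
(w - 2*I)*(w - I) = w^2 - 3*I*w - 2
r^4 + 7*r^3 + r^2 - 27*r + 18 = (r - 1)^2*(r + 3)*(r + 6)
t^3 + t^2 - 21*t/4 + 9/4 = (t - 3/2)*(t - 1/2)*(t + 3)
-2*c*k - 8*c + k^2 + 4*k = (-2*c + k)*(k + 4)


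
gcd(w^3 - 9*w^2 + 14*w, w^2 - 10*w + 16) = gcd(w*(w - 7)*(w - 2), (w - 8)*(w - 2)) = w - 2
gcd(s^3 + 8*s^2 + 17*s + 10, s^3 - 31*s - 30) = s^2 + 6*s + 5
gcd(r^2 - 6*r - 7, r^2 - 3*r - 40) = 1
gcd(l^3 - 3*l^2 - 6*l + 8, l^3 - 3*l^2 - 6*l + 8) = l^3 - 3*l^2 - 6*l + 8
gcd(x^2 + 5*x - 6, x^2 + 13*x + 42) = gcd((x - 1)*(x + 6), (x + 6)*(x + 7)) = x + 6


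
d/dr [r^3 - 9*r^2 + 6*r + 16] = 3*r^2 - 18*r + 6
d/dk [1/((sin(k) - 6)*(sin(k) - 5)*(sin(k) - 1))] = (-3*sin(k)^2 + 24*sin(k) - 41)*cos(k)/((sin(k) - 6)^2*(sin(k) - 5)^2*(sin(k) - 1)^2)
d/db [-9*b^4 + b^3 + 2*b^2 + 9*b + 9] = -36*b^3 + 3*b^2 + 4*b + 9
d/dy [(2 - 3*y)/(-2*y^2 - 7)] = (-6*y^2 + 8*y + 21)/(4*y^4 + 28*y^2 + 49)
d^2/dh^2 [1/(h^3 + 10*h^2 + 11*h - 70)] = 2*(-(3*h + 10)*(h^3 + 10*h^2 + 11*h - 70) + (3*h^2 + 20*h + 11)^2)/(h^3 + 10*h^2 + 11*h - 70)^3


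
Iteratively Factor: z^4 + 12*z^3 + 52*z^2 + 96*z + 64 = (z + 2)*(z^3 + 10*z^2 + 32*z + 32) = (z + 2)*(z + 4)*(z^2 + 6*z + 8) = (z + 2)^2*(z + 4)*(z + 4)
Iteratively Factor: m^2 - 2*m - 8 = (m - 4)*(m + 2)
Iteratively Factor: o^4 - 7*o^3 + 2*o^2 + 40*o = (o + 2)*(o^3 - 9*o^2 + 20*o) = (o - 4)*(o + 2)*(o^2 - 5*o) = o*(o - 4)*(o + 2)*(o - 5)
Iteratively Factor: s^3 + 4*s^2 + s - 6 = (s + 2)*(s^2 + 2*s - 3) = (s + 2)*(s + 3)*(s - 1)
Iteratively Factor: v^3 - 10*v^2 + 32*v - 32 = (v - 4)*(v^2 - 6*v + 8) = (v - 4)*(v - 2)*(v - 4)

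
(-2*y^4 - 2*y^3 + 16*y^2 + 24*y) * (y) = -2*y^5 - 2*y^4 + 16*y^3 + 24*y^2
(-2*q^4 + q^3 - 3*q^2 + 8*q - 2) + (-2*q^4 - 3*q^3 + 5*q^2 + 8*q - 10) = -4*q^4 - 2*q^3 + 2*q^2 + 16*q - 12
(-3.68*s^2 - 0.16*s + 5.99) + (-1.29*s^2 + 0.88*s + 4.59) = -4.97*s^2 + 0.72*s + 10.58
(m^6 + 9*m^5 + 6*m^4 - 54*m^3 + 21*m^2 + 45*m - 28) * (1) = m^6 + 9*m^5 + 6*m^4 - 54*m^3 + 21*m^2 + 45*m - 28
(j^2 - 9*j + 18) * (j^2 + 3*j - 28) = j^4 - 6*j^3 - 37*j^2 + 306*j - 504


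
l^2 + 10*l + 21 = (l + 3)*(l + 7)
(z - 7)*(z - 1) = z^2 - 8*z + 7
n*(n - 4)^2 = n^3 - 8*n^2 + 16*n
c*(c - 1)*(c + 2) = c^3 + c^2 - 2*c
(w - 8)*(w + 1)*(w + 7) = w^3 - 57*w - 56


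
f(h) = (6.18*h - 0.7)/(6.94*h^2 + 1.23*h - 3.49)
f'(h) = (-13.88*h - 1.23)*(6.18*h - 0.7)/(6.94*h^2 + 1.23*h - 3.49)^2 + 6.18/(6.94*h^2 + 1.23*h - 3.49)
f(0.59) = -8.45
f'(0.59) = -246.24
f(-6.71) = -0.14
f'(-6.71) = -0.02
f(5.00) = 0.17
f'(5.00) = -0.03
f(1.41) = 0.67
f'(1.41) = -0.64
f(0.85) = 1.77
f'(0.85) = -6.58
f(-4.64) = -0.21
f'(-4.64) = -0.05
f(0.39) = -0.87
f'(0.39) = -6.13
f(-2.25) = -0.51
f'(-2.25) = -0.31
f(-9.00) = -0.10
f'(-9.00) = -0.01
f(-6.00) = -0.16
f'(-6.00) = -0.03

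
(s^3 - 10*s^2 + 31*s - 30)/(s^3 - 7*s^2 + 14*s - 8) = (s^2 - 8*s + 15)/(s^2 - 5*s + 4)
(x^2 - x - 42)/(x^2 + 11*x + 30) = (x - 7)/(x + 5)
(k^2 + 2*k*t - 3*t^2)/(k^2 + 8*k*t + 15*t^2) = (k - t)/(k + 5*t)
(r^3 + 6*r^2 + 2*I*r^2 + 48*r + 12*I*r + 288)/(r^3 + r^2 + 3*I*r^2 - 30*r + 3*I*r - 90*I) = (r^2 + 2*I*r + 48)/(r^2 + r*(-5 + 3*I) - 15*I)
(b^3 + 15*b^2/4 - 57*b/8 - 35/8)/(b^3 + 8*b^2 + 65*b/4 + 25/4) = (4*b - 7)/(2*(2*b + 5))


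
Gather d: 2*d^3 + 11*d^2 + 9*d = 2*d^3 + 11*d^2 + 9*d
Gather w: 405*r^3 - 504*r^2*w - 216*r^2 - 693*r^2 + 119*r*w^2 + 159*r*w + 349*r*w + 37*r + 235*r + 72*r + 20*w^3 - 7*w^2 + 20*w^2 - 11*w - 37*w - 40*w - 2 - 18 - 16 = 405*r^3 - 909*r^2 + 344*r + 20*w^3 + w^2*(119*r + 13) + w*(-504*r^2 + 508*r - 88) - 36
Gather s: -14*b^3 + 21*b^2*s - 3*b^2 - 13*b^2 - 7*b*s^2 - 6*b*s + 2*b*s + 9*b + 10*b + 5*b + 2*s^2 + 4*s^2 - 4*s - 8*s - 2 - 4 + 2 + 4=-14*b^3 - 16*b^2 + 24*b + s^2*(6 - 7*b) + s*(21*b^2 - 4*b - 12)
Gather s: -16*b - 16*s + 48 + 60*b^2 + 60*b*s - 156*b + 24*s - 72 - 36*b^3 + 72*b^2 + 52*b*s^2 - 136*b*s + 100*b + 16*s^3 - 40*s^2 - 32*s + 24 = -36*b^3 + 132*b^2 - 72*b + 16*s^3 + s^2*(52*b - 40) + s*(-76*b - 24)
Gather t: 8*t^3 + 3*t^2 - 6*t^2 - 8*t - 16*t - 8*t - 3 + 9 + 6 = 8*t^3 - 3*t^2 - 32*t + 12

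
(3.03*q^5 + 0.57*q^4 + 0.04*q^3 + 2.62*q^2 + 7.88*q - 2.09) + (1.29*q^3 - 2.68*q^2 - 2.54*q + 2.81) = 3.03*q^5 + 0.57*q^4 + 1.33*q^3 - 0.0600000000000001*q^2 + 5.34*q + 0.72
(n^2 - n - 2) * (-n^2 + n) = -n^4 + 2*n^3 + n^2 - 2*n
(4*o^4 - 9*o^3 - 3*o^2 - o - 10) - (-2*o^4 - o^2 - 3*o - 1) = 6*o^4 - 9*o^3 - 2*o^2 + 2*o - 9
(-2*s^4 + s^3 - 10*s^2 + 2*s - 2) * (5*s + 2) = -10*s^5 + s^4 - 48*s^3 - 10*s^2 - 6*s - 4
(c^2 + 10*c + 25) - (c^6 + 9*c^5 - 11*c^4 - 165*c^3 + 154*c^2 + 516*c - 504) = -c^6 - 9*c^5 + 11*c^4 + 165*c^3 - 153*c^2 - 506*c + 529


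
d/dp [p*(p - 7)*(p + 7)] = 3*p^2 - 49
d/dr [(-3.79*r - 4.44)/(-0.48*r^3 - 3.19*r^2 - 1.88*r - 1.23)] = (1.8192*r^3 + 12.0901*r^2 + 7.1252*r - (3.79*r + 4.44)*(1.44*r^2 + 6.38*r + 1.88) + 4.6617)/(0.48*r^3 + 3.19*r^2 + 1.88*r + 1.23)^2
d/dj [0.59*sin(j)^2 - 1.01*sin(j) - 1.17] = (1.18*sin(j) - 1.01)*cos(j)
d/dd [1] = 0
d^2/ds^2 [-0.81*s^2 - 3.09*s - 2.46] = -1.62000000000000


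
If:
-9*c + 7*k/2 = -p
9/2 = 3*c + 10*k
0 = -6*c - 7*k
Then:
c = -21/26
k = 9/13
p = -126/13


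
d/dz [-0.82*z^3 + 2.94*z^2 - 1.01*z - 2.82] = -2.46*z^2 + 5.88*z - 1.01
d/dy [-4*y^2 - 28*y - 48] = -8*y - 28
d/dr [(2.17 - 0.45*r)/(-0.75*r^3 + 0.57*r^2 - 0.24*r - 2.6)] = (-0.675*r^3 + 5.139*r^2 - 2.4738*r + 1.6908)/(0.5625*r^6 - 0.855*r^5 + 0.6849*r^4 + 3.6264*r^3 - 2.9064*r^2 + 1.248*r + 6.76)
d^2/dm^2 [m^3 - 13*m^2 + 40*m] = 6*m - 26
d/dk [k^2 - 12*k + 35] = 2*k - 12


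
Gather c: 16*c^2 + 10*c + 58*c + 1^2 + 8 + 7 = 16*c^2 + 68*c + 16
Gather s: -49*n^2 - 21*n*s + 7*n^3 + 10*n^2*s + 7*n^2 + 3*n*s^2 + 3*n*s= 7*n^3 - 42*n^2 + 3*n*s^2 + s*(10*n^2 - 18*n)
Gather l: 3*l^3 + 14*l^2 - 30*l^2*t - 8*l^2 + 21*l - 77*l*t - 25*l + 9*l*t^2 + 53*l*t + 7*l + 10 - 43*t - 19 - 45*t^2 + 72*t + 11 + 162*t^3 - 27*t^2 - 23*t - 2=3*l^3 + l^2*(6 - 30*t) + l*(9*t^2 - 24*t + 3) + 162*t^3 - 72*t^2 + 6*t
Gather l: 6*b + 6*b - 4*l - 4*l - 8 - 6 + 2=12*b - 8*l - 12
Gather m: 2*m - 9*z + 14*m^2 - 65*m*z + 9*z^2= 14*m^2 + m*(2 - 65*z) + 9*z^2 - 9*z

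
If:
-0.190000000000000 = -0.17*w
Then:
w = 1.12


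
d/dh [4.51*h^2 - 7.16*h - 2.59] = 9.02*h - 7.16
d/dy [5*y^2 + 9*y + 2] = 10*y + 9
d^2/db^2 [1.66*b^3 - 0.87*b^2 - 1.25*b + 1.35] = 9.96*b - 1.74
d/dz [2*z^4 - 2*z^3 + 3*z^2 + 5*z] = 8*z^3 - 6*z^2 + 6*z + 5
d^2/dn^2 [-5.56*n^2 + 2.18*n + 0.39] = -11.1200000000000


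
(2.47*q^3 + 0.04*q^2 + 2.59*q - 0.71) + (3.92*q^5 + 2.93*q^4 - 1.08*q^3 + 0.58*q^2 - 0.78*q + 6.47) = 3.92*q^5 + 2.93*q^4 + 1.39*q^3 + 0.62*q^2 + 1.81*q + 5.76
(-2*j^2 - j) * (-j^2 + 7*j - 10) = 2*j^4 - 13*j^3 + 13*j^2 + 10*j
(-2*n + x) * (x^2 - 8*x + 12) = -2*n*x^2 + 16*n*x - 24*n + x^3 - 8*x^2 + 12*x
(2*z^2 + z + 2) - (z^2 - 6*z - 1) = z^2 + 7*z + 3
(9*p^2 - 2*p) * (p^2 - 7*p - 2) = 9*p^4 - 65*p^3 - 4*p^2 + 4*p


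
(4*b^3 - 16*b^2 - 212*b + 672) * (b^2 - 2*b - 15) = 4*b^5 - 24*b^4 - 240*b^3 + 1336*b^2 + 1836*b - 10080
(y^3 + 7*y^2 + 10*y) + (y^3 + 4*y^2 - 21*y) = 2*y^3 + 11*y^2 - 11*y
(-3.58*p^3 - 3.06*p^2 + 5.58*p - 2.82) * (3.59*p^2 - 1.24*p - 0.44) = -12.8522*p^5 - 6.5462*p^4 + 25.4018*p^3 - 15.6966*p^2 + 1.0416*p + 1.2408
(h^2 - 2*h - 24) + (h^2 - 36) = 2*h^2 - 2*h - 60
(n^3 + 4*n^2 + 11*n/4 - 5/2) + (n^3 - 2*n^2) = 2*n^3 + 2*n^2 + 11*n/4 - 5/2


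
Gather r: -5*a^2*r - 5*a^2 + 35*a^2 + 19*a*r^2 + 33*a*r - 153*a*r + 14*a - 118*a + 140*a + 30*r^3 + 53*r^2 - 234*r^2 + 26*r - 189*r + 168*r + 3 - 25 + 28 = 30*a^2 + 36*a + 30*r^3 + r^2*(19*a - 181) + r*(-5*a^2 - 120*a + 5) + 6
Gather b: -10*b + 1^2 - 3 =-10*b - 2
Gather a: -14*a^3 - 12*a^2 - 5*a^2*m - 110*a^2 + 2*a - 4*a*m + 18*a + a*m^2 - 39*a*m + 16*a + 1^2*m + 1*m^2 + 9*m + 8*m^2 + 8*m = -14*a^3 + a^2*(-5*m - 122) + a*(m^2 - 43*m + 36) + 9*m^2 + 18*m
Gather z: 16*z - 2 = 16*z - 2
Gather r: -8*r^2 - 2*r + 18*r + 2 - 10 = -8*r^2 + 16*r - 8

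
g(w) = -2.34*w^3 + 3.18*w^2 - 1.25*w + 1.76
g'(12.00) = -935.81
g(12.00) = -3598.84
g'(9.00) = -512.63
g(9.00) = -1457.77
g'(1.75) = -11.62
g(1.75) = -3.23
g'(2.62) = -32.77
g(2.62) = -21.77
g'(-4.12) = -146.61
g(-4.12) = 224.54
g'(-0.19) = -2.71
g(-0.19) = 2.13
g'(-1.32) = -21.88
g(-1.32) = 14.33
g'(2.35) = -25.07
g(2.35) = -13.98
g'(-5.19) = -223.35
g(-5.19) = 421.03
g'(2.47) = -28.37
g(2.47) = -17.19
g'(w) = -7.02*w^2 + 6.36*w - 1.25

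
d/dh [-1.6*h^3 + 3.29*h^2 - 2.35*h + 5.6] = -4.8*h^2 + 6.58*h - 2.35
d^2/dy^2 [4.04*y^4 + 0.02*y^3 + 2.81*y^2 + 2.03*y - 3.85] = 48.48*y^2 + 0.12*y + 5.62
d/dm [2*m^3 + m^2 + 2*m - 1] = 6*m^2 + 2*m + 2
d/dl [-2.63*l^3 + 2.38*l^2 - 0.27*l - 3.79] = -7.89*l^2 + 4.76*l - 0.27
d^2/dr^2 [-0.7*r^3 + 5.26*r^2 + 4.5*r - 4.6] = 10.52 - 4.2*r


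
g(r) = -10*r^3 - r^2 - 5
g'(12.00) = -4344.00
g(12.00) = -17429.00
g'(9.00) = -2448.00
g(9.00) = -7376.00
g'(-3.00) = -264.00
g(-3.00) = 256.00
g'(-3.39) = -337.98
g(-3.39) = 373.09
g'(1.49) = -69.58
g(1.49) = -40.30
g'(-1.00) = -28.00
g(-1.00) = 4.00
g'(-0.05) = 0.02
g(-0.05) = -5.00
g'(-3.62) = -385.89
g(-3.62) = 456.27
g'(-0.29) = -1.94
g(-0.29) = -4.84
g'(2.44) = -183.49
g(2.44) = -156.22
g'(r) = -30*r^2 - 2*r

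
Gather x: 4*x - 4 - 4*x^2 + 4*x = -4*x^2 + 8*x - 4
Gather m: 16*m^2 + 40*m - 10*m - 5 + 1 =16*m^2 + 30*m - 4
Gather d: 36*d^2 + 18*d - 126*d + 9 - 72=36*d^2 - 108*d - 63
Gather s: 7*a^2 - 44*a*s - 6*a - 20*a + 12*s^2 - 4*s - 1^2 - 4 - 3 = 7*a^2 - 26*a + 12*s^2 + s*(-44*a - 4) - 8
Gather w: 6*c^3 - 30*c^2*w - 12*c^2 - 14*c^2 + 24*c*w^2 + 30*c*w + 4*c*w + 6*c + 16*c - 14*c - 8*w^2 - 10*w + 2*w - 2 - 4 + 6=6*c^3 - 26*c^2 + 8*c + w^2*(24*c - 8) + w*(-30*c^2 + 34*c - 8)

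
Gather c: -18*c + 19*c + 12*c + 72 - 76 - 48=13*c - 52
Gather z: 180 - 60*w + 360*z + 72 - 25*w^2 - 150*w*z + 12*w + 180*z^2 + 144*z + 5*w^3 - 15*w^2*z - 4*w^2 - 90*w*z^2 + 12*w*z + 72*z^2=5*w^3 - 29*w^2 - 48*w + z^2*(252 - 90*w) + z*(-15*w^2 - 138*w + 504) + 252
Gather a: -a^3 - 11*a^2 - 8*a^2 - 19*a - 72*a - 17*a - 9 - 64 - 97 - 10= -a^3 - 19*a^2 - 108*a - 180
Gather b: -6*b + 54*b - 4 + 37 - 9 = 48*b + 24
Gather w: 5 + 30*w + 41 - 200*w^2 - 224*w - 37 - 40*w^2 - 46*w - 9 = -240*w^2 - 240*w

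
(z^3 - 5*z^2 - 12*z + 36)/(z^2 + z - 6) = z - 6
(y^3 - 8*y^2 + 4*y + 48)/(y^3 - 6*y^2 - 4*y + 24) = (y - 4)/(y - 2)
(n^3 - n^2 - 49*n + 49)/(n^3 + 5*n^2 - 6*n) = (n^2 - 49)/(n*(n + 6))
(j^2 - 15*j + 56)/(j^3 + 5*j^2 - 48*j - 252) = (j - 8)/(j^2 + 12*j + 36)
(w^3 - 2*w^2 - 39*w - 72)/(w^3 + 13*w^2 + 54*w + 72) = (w^2 - 5*w - 24)/(w^2 + 10*w + 24)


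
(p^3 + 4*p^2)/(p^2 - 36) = p^2*(p + 4)/(p^2 - 36)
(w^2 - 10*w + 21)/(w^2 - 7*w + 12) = (w - 7)/(w - 4)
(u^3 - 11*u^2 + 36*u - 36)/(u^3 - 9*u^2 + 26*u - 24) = (u - 6)/(u - 4)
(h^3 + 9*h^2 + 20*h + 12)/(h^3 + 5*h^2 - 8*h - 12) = (h + 2)/(h - 2)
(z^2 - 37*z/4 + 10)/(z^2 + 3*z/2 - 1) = (4*z^2 - 37*z + 40)/(2*(2*z^2 + 3*z - 2))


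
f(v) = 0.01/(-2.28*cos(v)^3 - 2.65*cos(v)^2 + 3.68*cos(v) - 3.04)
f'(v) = 0.01*(-6.84*sin(v)*cos(v)^2 - 5.3*sin(v)*cos(v) + 3.68*sin(v))/(-2.28*cos(v)^3 - 2.65*cos(v)^2 + 3.68*cos(v) - 3.04)^2 = (-0.0684*cos(v)^2 - 0.053*cos(v) + 0.0368)*sin(v)/(2.28*cos(v)^3 + 2.65*cos(v)^2 - 3.68*cos(v) + 3.04)^2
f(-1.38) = -0.00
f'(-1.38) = -0.00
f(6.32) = -0.00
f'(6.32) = -0.00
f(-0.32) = -0.00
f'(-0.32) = 0.00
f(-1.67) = -0.00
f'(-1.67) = -0.00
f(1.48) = -0.00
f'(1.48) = 0.00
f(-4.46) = -0.00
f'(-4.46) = 0.00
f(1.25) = -0.00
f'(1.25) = 0.00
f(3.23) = -0.00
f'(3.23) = -0.00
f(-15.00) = 0.00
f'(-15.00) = 0.00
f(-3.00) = 0.00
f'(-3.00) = 0.00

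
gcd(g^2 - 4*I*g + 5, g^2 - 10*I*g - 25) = g - 5*I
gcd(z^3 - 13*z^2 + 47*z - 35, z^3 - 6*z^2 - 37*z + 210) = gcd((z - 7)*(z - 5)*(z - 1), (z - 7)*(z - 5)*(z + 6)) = z^2 - 12*z + 35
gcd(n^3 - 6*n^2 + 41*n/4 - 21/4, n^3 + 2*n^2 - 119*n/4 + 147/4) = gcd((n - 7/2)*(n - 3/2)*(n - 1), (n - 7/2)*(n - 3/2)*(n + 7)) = n^2 - 5*n + 21/4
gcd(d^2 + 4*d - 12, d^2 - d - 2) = d - 2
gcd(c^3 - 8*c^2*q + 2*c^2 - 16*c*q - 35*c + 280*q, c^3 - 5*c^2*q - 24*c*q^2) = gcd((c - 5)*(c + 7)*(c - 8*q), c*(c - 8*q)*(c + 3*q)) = -c + 8*q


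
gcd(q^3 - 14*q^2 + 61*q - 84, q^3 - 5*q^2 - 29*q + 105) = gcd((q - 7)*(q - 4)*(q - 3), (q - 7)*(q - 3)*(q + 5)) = q^2 - 10*q + 21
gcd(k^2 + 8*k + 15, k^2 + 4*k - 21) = 1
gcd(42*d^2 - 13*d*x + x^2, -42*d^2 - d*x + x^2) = -7*d + x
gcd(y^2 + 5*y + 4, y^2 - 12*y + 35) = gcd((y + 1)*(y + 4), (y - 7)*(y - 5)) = 1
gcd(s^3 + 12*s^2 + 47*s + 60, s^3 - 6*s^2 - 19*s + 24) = s + 3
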